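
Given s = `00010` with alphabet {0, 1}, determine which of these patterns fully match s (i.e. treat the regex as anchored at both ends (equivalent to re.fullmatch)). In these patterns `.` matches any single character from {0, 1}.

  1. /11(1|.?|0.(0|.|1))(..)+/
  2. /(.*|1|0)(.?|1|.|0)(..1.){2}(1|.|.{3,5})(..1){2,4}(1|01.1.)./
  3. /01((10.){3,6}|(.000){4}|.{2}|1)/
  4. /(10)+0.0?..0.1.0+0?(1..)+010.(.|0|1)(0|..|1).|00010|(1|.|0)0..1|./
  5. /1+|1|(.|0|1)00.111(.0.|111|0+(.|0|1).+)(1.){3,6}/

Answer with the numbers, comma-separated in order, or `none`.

1 → no match — must start with `11`
2 → no match
3 → no match — must start with `01`
4 → match
5 → no match

4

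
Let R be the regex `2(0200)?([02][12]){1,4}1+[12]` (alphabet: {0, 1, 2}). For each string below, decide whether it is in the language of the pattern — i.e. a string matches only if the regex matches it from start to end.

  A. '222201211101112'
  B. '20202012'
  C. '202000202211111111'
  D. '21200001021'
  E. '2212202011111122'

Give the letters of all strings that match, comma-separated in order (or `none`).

C

A → no match
B → no match
C → match
D → no match
E → no match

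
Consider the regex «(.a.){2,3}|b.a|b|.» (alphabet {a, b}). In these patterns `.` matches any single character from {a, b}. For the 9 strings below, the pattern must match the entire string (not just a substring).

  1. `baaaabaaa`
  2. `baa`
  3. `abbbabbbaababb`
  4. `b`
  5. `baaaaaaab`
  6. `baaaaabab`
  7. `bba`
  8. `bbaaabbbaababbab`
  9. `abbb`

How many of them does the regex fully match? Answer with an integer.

1 → match
2 → match
3 → no match
4 → match
5 → match
6 → match
7 → match
8 → no match
9 → no match
Total matched: 6

6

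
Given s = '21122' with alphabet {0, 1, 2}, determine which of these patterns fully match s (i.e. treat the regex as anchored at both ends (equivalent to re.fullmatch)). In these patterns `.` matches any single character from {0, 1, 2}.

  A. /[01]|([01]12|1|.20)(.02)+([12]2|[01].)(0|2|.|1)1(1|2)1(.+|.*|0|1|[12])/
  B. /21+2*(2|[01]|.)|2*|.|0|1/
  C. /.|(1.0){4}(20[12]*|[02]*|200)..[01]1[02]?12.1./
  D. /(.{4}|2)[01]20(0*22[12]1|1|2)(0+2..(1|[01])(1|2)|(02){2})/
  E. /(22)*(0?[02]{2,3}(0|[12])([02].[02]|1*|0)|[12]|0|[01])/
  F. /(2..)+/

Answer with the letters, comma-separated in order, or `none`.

A → no match
B → match
C → no match
D → no match
E → no match
F → no match

B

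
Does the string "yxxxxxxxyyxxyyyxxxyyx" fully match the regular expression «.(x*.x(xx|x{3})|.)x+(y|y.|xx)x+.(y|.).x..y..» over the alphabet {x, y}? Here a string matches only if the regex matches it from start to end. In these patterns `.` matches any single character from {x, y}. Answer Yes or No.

Yes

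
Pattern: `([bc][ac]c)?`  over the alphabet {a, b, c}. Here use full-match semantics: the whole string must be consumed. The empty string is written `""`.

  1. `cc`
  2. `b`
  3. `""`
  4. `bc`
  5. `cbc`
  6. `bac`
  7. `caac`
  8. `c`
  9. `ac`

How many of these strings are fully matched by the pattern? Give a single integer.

1 → no match
2 → no match
3 → match
4 → no match
5 → no match
6 → match
7 → no match
8 → no match
9 → no match
Total matched: 2

2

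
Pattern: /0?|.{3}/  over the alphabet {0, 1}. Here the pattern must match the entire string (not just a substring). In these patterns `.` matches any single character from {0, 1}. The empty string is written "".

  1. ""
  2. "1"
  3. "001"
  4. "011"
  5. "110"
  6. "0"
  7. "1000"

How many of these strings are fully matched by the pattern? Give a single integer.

1 → match
2 → no match
3 → match
4 → match
5 → match
6 → match
7 → no match
Total matched: 5

5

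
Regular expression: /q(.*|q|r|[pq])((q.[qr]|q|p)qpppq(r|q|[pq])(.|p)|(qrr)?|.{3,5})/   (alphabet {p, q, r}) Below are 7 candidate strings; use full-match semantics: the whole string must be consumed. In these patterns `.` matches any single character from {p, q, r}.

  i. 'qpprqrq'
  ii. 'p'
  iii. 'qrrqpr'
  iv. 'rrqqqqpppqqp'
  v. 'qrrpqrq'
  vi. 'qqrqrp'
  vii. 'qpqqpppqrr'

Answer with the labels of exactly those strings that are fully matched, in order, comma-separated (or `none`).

i → match
ii → no match — must start with 'q'
iii → match
iv → no match — must start with 'q'
v → match
vi → match
vii → match

i, iii, v, vi, vii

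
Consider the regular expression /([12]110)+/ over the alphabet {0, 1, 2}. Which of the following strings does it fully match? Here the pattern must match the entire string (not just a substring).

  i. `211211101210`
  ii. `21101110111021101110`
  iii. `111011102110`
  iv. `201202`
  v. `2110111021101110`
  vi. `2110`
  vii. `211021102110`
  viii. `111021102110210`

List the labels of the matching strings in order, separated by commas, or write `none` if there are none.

ii, iii, v, vi, vii

i → no match — must end with `110`
ii → match
iii → match
iv → no match — must end with `110`
v → match
vi → match
vii → match
viii → no match — must end with `110`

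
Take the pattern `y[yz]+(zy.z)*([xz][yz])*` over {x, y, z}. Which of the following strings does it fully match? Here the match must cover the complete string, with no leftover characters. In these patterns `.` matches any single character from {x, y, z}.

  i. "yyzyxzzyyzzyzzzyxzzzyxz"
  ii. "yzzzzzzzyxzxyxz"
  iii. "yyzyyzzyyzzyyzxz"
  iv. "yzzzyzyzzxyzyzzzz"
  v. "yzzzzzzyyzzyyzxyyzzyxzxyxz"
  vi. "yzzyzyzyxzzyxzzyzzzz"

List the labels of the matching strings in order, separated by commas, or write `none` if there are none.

i → no match
ii → match
iii → match
iv → match
v → no match
vi → match

ii, iii, iv, vi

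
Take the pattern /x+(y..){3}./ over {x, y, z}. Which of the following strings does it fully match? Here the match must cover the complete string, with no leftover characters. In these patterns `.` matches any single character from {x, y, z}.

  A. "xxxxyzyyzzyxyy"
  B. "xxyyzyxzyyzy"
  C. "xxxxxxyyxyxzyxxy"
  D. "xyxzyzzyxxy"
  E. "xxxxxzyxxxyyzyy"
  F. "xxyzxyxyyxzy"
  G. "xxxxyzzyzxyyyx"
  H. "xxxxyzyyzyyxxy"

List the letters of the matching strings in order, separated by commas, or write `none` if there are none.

A, B, C, D, F, G, H

A → match
B → match
C → match
D → match
E → no match
F → match
G → match
H → match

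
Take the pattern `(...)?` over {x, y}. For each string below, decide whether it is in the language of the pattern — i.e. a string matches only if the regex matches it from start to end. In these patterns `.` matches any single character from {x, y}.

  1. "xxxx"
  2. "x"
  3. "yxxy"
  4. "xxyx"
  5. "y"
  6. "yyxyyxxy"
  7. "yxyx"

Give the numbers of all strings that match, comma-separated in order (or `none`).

1 → no match
2 → no match
3 → no match
4 → no match
5 → no match
6 → no match
7 → no match

none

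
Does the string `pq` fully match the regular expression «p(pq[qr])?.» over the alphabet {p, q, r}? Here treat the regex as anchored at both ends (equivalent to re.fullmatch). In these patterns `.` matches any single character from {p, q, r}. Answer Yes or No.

Yes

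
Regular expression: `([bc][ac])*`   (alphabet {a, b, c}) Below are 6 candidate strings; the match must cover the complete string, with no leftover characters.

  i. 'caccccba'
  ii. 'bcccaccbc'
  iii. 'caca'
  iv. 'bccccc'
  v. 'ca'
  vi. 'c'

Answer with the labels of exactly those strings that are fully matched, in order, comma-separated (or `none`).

i, iii, iv, v

i. 'caccccba' → match
ii. 'bcccaccbc' → no match
iii. 'caca' → match
iv. 'bccccc' → match
v. 'ca' → match
vi. 'c' → no match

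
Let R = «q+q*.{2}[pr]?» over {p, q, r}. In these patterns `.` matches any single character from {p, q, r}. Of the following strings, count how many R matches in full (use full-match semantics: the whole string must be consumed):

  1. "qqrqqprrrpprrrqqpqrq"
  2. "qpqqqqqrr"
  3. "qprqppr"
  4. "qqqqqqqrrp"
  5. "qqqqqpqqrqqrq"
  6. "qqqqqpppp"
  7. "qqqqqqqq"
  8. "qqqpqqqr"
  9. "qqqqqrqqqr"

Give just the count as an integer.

1 → no match
2 → no match
3 → no match
4 → match
5 → no match
6 → no match
7 → match
8 → no match
9 → no match
Total matched: 2

2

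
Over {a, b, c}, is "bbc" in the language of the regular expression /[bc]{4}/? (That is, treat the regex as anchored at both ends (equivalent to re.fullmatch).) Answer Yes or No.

No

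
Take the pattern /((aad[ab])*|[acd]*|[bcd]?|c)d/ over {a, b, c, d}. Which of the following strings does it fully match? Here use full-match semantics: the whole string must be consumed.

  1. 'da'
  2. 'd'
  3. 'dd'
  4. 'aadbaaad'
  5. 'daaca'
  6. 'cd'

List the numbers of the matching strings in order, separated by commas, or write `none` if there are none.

1 → no match — must end with 'd'
2 → match
3 → match
4 → no match
5 → no match — must end with 'd'
6 → match

2, 3, 6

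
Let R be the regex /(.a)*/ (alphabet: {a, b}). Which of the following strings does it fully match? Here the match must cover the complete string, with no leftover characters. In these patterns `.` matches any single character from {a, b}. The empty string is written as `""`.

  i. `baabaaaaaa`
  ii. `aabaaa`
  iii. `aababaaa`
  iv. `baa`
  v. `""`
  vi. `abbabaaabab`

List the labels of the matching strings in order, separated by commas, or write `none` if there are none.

ii, iii, v

i → no match
ii → match
iii → match
iv → no match
v → match
vi → no match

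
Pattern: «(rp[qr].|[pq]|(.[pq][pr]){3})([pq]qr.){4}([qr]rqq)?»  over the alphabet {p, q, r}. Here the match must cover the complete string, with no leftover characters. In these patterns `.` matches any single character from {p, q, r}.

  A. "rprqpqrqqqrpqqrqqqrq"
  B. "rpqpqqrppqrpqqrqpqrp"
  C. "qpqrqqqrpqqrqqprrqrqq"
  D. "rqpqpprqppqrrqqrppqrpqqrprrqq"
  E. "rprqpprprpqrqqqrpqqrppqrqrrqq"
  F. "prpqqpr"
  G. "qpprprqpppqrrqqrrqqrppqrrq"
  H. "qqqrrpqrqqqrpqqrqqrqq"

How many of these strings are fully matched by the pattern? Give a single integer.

5

A → match
B → match
C → no match
D → match
E → match
F → no match
G → no match
H → match
Total matched: 5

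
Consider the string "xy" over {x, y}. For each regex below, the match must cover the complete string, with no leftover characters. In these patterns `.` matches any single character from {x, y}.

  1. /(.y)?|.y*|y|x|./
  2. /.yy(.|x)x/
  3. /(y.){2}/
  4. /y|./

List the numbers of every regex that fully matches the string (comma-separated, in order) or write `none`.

1 → match
2 → no match — must end with "x"
3 → no match — must start with "y"
4 → no match

1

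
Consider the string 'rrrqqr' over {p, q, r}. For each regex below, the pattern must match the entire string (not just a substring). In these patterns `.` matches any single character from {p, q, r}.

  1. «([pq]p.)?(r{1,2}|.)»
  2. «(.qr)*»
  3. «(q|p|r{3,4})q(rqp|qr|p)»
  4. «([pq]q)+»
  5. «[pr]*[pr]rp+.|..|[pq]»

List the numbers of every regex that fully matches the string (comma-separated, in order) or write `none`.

3

1 → no match
2 → no match
3 → match
4 → no match — must end with 'q'
5 → no match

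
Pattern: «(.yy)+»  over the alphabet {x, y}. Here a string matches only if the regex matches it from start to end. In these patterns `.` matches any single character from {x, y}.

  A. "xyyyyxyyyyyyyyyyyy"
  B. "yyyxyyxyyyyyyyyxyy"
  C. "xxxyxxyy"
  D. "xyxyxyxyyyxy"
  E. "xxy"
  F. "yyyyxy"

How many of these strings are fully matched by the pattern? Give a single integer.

1

A → no match
B → match
C → no match
D → no match — must end with "yy"
E → no match — must end with "yy"
F → no match — must end with "yy"
Total matched: 1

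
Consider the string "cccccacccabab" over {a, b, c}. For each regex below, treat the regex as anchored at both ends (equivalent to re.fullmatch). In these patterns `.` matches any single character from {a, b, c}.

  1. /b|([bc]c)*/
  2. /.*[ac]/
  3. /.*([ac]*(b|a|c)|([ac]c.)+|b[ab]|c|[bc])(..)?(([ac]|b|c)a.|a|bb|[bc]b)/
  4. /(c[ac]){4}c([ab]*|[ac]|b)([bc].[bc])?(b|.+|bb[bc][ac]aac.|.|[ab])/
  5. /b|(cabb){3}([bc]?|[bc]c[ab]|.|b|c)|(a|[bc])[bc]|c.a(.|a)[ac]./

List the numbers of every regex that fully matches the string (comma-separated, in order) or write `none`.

3, 4

1 → no match
2 → no match
3 → match
4 → match
5 → no match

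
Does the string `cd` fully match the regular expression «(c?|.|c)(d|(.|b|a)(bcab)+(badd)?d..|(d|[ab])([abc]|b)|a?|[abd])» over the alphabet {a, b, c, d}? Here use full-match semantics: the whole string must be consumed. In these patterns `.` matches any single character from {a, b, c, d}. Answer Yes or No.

Yes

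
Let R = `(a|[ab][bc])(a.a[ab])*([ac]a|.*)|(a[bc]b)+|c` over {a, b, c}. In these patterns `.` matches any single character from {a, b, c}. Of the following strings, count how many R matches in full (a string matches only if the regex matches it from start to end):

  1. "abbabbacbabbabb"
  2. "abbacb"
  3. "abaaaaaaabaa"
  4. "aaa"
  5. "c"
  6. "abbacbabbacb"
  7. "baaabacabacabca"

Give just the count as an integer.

1 → match
2 → match
3 → match
4 → match
5 → match
6 → match
7 → no match
Total matched: 6

6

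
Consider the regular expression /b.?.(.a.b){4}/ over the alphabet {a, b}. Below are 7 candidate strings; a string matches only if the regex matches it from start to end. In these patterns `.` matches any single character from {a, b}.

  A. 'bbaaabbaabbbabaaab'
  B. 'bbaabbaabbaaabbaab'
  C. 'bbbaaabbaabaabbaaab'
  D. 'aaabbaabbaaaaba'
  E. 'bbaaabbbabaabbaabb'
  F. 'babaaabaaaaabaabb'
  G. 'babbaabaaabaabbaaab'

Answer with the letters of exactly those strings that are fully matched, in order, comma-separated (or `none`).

A → no match
B → match
C → match
D → no match — must start with 'b'
E → no match
F → no match
G → match

B, C, G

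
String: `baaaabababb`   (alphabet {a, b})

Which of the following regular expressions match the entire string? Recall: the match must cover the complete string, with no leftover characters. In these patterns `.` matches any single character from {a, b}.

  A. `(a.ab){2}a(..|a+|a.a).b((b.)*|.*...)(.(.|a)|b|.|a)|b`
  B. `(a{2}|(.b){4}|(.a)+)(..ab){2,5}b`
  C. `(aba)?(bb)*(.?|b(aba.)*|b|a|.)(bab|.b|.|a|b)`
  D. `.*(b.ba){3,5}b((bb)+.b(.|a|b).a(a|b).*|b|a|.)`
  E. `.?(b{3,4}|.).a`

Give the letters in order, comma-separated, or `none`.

B

A → no match
B → match
C → no match
D → no match
E → no match — must end with `a`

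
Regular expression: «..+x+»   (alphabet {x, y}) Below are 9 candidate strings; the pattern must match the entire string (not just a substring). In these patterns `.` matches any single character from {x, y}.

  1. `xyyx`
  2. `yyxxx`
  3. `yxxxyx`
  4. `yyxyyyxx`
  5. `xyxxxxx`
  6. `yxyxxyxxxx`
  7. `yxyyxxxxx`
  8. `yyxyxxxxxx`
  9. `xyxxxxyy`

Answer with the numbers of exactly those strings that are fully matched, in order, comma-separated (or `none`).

1, 2, 3, 4, 5, 6, 7, 8

1 → match
2 → match
3 → match
4 → match
5 → match
6 → match
7 → match
8 → match
9 → no match — must end with `x`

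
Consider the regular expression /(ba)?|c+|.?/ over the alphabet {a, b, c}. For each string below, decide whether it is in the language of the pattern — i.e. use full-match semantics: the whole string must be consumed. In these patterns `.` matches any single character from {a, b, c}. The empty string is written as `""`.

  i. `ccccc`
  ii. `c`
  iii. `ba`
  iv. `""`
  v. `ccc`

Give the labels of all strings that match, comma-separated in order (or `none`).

i. `ccccc` → match
ii. `c` → match
iii. `ba` → match
iv. `""` → match
v. `ccc` → match

i, ii, iii, iv, v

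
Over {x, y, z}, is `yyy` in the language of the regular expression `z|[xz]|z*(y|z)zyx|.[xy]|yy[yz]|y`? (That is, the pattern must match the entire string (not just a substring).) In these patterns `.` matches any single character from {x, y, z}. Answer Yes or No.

Yes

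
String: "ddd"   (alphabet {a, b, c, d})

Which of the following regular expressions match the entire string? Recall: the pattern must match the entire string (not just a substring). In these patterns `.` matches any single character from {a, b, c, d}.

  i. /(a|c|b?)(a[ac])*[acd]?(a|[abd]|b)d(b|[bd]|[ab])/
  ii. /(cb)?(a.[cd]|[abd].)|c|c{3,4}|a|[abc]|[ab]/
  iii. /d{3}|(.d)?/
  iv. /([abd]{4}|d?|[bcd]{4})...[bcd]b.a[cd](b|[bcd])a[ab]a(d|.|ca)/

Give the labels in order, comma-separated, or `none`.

i, iii

i → match
ii → no match
iii → match
iv → no match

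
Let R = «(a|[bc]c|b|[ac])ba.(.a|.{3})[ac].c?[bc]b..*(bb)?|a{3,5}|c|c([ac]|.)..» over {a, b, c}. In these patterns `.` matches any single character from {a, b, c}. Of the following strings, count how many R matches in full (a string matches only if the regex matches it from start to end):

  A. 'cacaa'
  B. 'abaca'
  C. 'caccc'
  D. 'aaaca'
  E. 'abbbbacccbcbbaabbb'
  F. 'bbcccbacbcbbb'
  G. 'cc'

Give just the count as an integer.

A → no match
B → no match
C → no match
D → no match
E → no match
F → no match
G → no match
Total matched: 0

0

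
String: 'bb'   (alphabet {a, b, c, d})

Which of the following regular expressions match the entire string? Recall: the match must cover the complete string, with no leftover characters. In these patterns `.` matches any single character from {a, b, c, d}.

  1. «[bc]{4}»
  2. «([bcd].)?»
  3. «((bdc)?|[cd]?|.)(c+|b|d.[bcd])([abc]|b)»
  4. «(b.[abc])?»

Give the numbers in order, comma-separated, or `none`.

2, 3

1 → no match
2 → match
3 → match
4 → no match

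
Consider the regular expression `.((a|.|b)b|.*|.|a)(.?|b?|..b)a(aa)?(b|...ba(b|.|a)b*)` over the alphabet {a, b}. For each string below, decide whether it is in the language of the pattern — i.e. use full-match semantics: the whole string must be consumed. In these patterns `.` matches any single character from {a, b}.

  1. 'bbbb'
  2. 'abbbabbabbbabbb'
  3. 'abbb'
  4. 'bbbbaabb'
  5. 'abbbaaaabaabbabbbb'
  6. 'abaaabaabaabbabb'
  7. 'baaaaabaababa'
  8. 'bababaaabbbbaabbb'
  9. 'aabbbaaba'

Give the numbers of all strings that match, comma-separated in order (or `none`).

1. 'bbbb' → no match
2 → no match
3. 'abbb' → no match
4. 'bbbbaabb' → no match
5 → no match
6 → no match
7 → no match
8 → match
9. 'aabbbaaba' → no match

8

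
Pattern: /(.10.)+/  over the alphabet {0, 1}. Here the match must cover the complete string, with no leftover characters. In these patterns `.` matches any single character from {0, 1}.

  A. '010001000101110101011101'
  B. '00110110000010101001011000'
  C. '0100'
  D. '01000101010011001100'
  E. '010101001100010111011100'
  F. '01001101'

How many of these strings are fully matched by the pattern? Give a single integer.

5

A → match
B → no match
C → match
D → match
E → match
F → match
Total matched: 5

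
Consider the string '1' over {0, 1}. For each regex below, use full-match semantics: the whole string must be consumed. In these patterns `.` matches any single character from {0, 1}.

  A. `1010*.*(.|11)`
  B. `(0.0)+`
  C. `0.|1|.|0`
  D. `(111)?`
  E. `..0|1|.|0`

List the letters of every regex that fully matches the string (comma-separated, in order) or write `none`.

A → no match — must start with '101'
B → no match — must start with '0'
C → match
D → no match
E → match

C, E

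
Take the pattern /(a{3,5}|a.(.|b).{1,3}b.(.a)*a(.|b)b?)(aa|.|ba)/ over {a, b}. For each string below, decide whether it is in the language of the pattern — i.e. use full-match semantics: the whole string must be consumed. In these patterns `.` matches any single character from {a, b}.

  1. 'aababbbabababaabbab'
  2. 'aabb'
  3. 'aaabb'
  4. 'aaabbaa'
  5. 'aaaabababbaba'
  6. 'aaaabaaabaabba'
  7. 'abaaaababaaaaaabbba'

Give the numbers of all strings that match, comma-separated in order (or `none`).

1 → no match
2 → no match
3 → no match
4 → no match
5 → no match
6 → match
7 → match

6, 7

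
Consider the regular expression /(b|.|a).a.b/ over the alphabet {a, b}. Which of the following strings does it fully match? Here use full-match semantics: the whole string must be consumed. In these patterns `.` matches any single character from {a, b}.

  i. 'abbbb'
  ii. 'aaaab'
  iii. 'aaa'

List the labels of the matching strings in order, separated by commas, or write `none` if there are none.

ii

i → no match
ii → match
iii → no match — must end with 'b'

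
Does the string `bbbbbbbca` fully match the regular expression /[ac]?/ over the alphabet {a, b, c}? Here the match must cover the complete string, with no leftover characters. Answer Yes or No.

No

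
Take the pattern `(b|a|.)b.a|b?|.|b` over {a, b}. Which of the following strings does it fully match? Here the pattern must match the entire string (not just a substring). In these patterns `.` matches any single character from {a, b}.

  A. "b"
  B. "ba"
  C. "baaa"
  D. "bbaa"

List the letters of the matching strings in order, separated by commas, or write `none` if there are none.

A, D

A → match
B → no match
C → no match
D → match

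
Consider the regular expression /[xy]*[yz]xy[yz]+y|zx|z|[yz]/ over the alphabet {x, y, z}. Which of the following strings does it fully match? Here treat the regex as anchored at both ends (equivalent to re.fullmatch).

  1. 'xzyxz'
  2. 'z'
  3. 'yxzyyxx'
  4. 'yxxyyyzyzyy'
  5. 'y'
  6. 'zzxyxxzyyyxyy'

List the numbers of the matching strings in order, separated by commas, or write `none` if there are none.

2, 5

1 → no match
2 → match
3 → no match
4 → no match
5 → match
6 → no match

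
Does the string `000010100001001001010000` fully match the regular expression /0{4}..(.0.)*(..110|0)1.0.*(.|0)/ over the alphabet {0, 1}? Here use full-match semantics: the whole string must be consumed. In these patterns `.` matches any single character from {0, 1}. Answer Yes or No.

Yes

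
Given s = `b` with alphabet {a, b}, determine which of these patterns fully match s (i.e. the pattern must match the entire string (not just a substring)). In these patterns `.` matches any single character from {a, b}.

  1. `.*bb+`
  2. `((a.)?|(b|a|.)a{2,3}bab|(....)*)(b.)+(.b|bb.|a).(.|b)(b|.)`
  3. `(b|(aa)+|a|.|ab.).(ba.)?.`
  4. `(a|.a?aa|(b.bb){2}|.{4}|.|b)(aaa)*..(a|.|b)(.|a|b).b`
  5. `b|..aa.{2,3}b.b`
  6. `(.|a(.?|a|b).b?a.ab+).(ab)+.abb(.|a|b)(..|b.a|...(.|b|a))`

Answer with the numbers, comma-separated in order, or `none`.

1 → no match
2 → no match
3 → no match
4 → no match
5 → match
6 → no match

5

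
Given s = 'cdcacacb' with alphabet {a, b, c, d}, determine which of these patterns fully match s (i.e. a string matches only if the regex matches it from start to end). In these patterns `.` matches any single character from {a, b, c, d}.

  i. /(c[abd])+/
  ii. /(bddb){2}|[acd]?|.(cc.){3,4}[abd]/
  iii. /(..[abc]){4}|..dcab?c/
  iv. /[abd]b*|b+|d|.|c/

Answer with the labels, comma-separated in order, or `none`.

i

i → match
ii → no match
iii → no match
iv → no match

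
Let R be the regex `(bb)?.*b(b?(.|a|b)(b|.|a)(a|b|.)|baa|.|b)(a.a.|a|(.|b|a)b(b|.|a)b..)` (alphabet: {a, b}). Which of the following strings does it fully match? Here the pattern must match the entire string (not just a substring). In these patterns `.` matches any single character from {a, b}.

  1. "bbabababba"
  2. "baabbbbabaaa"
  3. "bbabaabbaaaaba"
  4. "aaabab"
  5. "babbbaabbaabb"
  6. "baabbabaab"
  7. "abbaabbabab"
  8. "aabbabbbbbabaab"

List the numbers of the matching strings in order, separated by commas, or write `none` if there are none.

1, 7

1. "bbabababba" → match
2. "baabbbbabaaa" → no match
3 → no match
4. "aaabab" → no match
5 → no match
6. "baabbabaab" → no match
7. "abbaabbabab" → match
8 → no match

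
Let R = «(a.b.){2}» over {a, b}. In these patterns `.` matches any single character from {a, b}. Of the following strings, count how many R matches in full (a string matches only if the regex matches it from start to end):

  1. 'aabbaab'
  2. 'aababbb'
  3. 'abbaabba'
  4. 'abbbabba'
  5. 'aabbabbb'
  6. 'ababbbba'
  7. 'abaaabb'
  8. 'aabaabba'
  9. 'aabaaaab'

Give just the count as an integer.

1 → no match
2 → no match
3 → match
4 → match
5 → match
6 → no match
7 → no match
8 → match
9 → no match
Total matched: 4

4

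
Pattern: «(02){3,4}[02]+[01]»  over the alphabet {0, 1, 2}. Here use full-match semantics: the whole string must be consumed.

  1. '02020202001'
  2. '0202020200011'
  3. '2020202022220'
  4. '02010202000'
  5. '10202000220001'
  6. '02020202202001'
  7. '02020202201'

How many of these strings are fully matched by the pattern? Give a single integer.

3

1 → match
2 → no match
3 → no match — must start with '02'
4 → no match
5 → no match — must start with '02'
6 → match
7 → match
Total matched: 3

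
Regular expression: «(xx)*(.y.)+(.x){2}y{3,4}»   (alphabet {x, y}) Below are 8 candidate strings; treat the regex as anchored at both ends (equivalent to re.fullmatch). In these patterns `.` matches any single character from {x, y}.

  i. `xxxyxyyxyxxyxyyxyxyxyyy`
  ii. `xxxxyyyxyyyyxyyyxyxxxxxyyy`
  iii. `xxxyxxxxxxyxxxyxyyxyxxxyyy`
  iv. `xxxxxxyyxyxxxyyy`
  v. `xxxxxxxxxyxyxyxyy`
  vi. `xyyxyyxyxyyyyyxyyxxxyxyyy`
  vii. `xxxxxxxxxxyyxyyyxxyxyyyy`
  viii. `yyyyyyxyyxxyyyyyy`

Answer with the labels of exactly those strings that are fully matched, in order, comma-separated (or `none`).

i → no match
ii → match
iii → no match
iv → match
v → no match
vi → match
vii → match
viii → no match

ii, iv, vi, vii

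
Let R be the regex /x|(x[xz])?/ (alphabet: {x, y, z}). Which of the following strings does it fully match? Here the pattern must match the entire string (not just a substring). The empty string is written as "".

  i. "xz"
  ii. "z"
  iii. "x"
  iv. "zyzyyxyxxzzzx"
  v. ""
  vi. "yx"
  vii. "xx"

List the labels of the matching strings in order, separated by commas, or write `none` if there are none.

i, iii, v, vii

i → match
ii → no match
iii → match
iv → no match
v → match
vi → no match
vii → match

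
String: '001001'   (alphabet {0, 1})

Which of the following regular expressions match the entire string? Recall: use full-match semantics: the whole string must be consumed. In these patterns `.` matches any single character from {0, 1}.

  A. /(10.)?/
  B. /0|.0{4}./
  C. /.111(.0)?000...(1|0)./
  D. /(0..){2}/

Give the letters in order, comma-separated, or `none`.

A → no match
B → no match
C → no match
D → match

D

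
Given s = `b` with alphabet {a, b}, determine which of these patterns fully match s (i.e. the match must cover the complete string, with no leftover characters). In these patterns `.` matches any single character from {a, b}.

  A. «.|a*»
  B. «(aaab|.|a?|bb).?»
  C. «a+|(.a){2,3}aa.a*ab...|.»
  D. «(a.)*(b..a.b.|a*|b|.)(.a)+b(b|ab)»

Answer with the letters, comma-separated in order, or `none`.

A, B, C

A → match
B → match
C → match
D → no match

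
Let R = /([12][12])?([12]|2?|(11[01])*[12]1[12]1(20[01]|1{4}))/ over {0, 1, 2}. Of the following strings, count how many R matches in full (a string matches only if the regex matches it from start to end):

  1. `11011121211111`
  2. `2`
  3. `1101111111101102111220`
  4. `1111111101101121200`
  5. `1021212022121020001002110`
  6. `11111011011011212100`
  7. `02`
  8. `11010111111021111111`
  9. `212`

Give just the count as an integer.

4

1 → match
2 → match
3 → no match
4 → match
5 → no match
6 → no match
7 → no match
8 → no match
9 → match
Total matched: 4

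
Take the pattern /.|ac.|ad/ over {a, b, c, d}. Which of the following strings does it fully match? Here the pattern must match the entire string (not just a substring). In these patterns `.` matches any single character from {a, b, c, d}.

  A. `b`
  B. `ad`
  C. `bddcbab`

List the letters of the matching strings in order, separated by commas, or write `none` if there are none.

A, B

A → match
B → match
C → no match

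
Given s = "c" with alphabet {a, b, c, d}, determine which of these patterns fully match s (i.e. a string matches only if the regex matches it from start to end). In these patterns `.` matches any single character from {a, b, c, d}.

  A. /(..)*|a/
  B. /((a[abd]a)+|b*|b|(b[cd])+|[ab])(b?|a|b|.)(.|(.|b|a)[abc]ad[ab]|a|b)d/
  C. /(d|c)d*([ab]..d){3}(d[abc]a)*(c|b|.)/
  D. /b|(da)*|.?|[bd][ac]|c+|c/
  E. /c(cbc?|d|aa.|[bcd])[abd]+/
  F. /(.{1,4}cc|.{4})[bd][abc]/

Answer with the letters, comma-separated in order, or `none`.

A → no match
B → no match — must end with "d"
C → no match
D → match
E → no match
F → no match

D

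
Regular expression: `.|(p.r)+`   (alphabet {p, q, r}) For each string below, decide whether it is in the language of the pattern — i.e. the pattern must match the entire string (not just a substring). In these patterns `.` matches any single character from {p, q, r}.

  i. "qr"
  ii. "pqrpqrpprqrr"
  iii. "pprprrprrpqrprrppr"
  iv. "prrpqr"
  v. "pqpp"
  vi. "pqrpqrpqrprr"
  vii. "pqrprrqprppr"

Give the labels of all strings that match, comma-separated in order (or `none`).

i → no match
ii → no match
iii → match
iv → match
v → no match
vi → match
vii → no match

iii, iv, vi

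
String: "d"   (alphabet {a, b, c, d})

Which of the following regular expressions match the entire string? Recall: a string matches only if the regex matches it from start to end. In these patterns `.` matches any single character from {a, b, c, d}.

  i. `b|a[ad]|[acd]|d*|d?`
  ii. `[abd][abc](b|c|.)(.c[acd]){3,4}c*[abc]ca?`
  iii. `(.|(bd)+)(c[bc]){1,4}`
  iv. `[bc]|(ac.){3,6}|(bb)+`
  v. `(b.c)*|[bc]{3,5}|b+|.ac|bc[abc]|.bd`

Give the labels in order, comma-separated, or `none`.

i

i → match
ii → no match
iii → no match
iv → no match
v → no match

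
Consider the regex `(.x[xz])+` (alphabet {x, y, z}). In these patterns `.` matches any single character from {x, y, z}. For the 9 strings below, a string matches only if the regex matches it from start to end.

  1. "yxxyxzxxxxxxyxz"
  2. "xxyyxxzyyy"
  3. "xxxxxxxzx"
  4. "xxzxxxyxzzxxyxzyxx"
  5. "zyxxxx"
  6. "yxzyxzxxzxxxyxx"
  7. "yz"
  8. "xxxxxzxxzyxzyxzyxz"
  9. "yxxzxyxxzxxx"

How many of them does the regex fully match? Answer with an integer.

1 → match
2. "xxyyxxzyyy" → no match
3. "xxxxxxxzx" → no match
4 → match
5. "zyxxxx" → no match
6 → match
7. "yz" → no match
8 → match
9. "yxxzxyxxzxxx" → no match
Total matched: 4

4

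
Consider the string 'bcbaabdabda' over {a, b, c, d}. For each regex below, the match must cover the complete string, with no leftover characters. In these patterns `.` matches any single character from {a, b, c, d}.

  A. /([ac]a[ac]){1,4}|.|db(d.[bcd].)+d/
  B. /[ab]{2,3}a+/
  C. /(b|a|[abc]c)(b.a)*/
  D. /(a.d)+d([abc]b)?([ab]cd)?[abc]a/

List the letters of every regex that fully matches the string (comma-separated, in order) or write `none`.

A → no match
B → no match
C → match
D → no match — must start with 'a'

C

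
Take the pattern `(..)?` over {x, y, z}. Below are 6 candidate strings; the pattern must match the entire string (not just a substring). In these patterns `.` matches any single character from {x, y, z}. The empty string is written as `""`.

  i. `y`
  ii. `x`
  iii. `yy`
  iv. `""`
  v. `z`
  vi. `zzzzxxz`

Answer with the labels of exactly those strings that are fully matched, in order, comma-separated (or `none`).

i → no match
ii → no match
iii → match
iv → match
v → no match
vi → no match

iii, iv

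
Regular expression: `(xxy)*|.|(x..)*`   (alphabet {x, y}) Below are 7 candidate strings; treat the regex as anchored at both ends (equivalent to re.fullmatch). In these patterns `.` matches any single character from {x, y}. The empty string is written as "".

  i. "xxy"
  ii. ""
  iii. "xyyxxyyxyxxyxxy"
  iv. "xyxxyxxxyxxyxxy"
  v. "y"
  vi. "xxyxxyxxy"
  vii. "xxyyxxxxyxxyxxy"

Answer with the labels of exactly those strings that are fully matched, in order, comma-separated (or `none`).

i → match
ii → match
iii → no match
iv → match
v → match
vi → match
vii → no match

i, ii, iv, v, vi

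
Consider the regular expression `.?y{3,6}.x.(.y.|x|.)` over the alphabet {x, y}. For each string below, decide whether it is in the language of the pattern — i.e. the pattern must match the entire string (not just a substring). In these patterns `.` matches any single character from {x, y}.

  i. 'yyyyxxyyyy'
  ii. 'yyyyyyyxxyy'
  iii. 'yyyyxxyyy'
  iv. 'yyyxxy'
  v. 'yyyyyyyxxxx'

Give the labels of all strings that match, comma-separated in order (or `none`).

i → match
ii → match
iii → match
iv → no match
v → match

i, ii, iii, v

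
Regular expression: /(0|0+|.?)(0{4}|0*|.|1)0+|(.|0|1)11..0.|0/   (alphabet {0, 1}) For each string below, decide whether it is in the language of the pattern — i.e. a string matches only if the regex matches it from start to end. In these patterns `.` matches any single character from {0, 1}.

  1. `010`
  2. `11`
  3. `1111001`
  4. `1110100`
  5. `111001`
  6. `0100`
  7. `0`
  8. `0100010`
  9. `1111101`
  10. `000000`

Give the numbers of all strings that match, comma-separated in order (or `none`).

1. `010` → match
2. `11` → no match
3. `1111001` → match
4. `1110100` → match
5. `111001` → no match
6. `0100` → match
7. `0` → match
8. `0100010` → no match
9. `1111101` → match
10. `000000` → match

1, 3, 4, 6, 7, 9, 10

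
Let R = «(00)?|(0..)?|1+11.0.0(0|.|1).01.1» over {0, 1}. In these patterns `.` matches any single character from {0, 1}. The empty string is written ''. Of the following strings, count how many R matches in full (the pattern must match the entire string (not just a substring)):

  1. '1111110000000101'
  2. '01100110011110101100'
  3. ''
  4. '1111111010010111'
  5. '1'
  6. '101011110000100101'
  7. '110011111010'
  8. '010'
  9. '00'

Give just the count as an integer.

5

1 → match
2 → no match
3 → match
4 → match
5 → no match
6 → no match
7 → no match
8 → match
9 → match
Total matched: 5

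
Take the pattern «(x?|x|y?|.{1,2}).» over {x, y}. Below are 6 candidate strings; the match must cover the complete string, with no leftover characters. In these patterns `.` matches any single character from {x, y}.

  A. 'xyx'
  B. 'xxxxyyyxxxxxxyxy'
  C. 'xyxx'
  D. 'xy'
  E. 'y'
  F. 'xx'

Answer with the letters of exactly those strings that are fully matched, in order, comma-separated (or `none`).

A → match
B → no match
C → no match
D → match
E → match
F → match

A, D, E, F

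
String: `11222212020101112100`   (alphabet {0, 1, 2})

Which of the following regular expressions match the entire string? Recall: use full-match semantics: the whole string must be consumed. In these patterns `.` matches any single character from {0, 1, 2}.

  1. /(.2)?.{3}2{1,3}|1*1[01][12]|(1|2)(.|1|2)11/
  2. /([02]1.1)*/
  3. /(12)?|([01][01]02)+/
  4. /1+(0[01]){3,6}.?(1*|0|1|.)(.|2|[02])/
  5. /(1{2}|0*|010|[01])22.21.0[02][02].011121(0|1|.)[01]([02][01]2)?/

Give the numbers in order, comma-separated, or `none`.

1 → no match
2 → no match
3 → no match
4 → no match
5 → match

5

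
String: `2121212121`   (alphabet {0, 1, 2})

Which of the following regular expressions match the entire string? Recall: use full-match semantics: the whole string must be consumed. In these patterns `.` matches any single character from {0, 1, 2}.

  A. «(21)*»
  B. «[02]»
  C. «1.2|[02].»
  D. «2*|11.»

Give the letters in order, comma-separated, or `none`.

A → match
B → no match
C → no match
D → no match

A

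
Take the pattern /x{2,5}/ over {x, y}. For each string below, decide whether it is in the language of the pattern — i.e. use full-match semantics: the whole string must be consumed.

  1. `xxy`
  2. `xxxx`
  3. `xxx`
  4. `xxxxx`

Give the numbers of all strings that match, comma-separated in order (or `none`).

2, 3, 4

1. `xxy` → no match — must end with `x`
2. `xxxx` → match
3. `xxx` → match
4. `xxxxx` → match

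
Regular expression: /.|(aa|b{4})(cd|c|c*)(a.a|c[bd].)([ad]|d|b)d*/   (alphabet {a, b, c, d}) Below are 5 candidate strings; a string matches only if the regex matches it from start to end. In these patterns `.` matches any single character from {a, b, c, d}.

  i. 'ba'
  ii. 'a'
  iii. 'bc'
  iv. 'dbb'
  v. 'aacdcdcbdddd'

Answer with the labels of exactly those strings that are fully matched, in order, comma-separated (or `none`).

i. 'ba' → no match
ii. 'a' → match
iii. 'bc' → no match
iv. 'dbb' → no match
v. 'aacdcdcbdddd' → match

ii, v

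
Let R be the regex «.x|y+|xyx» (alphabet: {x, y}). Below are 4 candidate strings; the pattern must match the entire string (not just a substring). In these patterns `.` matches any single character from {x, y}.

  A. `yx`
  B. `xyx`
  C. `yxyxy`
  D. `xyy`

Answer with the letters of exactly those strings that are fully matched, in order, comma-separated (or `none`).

A, B

A → match
B → match
C → no match
D → no match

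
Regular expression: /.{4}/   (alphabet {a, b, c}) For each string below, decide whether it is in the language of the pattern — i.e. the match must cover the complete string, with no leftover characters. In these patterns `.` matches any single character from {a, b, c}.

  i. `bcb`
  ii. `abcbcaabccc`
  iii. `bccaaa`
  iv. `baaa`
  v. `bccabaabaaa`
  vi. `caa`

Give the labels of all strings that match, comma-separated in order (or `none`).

iv

i → no match
ii → no match
iii → no match
iv → match
v → no match
vi → no match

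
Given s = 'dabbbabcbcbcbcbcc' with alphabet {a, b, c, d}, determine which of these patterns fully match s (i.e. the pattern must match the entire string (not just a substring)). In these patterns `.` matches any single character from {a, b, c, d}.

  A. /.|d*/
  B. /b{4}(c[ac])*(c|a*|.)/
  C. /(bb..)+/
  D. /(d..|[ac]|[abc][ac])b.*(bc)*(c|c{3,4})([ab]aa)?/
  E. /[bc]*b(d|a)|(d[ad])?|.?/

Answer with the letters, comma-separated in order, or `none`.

A → no match
B → no match — must start with 'b'
C → no match — must start with 'bb'
D → match
E → no match

D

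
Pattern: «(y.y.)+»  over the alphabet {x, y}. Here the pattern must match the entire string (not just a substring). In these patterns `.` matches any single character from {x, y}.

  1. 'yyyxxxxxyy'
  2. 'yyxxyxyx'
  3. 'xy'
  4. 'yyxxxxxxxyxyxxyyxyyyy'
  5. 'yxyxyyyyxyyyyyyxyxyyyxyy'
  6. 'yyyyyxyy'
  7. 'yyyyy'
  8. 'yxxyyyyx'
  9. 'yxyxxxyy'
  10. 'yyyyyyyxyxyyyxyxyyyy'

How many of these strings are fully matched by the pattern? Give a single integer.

2

1 → no match
2 → no match
3 → no match — must start with 'y'
4 → no match
5 → no match
6 → match
7 → no match
8 → no match
9 → no match
10 → match
Total matched: 2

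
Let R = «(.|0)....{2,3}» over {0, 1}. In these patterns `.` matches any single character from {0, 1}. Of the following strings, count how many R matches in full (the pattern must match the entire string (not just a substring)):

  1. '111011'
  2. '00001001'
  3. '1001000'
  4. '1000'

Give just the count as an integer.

2

1 → match
2 → no match
3 → match
4 → no match
Total matched: 2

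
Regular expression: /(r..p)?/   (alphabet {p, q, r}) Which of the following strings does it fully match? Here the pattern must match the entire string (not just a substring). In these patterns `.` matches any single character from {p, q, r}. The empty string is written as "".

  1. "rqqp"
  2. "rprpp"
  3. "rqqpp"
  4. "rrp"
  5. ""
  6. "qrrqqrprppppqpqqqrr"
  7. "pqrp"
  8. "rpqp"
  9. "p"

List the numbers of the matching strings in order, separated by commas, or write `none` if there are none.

1 → match
2 → no match
3 → no match
4 → no match
5 → match
6 → no match
7 → no match
8 → match
9 → no match

1, 5, 8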